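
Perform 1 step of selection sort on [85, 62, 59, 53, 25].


Initial: [85, 62, 59, 53, 25]
Step 1: min=25 at 4
  Swap: [25, 62, 59, 53, 85]

After 1 step: [25, 62, 59, 53, 85]


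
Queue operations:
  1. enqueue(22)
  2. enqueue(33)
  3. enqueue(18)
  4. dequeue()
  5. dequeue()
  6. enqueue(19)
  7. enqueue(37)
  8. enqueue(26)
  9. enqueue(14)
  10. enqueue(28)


enqueue(22) -> [22]
enqueue(33) -> [22, 33]
enqueue(18) -> [22, 33, 18]
dequeue()->22, [33, 18]
dequeue()->33, [18]
enqueue(19) -> [18, 19]
enqueue(37) -> [18, 19, 37]
enqueue(26) -> [18, 19, 37, 26]
enqueue(14) -> [18, 19, 37, 26, 14]
enqueue(28) -> [18, 19, 37, 26, 14, 28]

Final queue: [18, 19, 37, 26, 14, 28]


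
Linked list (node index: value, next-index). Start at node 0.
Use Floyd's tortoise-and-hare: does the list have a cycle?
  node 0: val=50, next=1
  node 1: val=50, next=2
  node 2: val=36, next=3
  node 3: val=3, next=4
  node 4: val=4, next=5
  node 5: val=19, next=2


Floyd's tortoise (slow, +1) and hare (fast, +2):
  init: slow=0, fast=0
  step 1: slow=1, fast=2
  step 2: slow=2, fast=4
  step 3: slow=3, fast=2
  step 4: slow=4, fast=4
  slow == fast at node 4: cycle detected

Cycle: yes


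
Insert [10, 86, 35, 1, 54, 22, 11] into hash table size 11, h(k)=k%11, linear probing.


Insert 10: h=10 -> slot 10
Insert 86: h=9 -> slot 9
Insert 35: h=2 -> slot 2
Insert 1: h=1 -> slot 1
Insert 54: h=10, 1 probes -> slot 0
Insert 22: h=0, 3 probes -> slot 3
Insert 11: h=0, 4 probes -> slot 4

Table: [54, 1, 35, 22, 11, None, None, None, None, 86, 10]


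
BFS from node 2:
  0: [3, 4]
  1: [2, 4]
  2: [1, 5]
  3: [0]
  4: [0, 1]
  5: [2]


Visit 2, enqueue [1, 5]
Visit 1, enqueue [4]
Visit 5, enqueue []
Visit 4, enqueue [0]
Visit 0, enqueue [3]
Visit 3, enqueue []

BFS order: [2, 1, 5, 4, 0, 3]


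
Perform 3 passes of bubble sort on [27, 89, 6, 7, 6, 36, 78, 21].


Initial: [27, 89, 6, 7, 6, 36, 78, 21]
Pass 1: [27, 6, 7, 6, 36, 78, 21, 89] (6 swaps)
Pass 2: [6, 7, 6, 27, 36, 21, 78, 89] (4 swaps)
Pass 3: [6, 6, 7, 27, 21, 36, 78, 89] (2 swaps)

After 3 passes: [6, 6, 7, 27, 21, 36, 78, 89]


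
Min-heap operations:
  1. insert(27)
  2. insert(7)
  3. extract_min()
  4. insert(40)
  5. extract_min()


insert(27) -> [27]
insert(7) -> [7, 27]
extract_min()->7, [27]
insert(40) -> [27, 40]
extract_min()->27, [40]

Final heap: [40]


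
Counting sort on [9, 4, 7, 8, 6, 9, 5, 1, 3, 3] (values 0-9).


Input: [9, 4, 7, 8, 6, 9, 5, 1, 3, 3]
Counts: [0, 1, 0, 2, 1, 1, 1, 1, 1, 2]

Sorted: [1, 3, 3, 4, 5, 6, 7, 8, 9, 9]


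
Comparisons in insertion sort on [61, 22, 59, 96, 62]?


Algorithm: insertion sort
Input: [61, 22, 59, 96, 62]
Sorted: [22, 59, 61, 62, 96]

6


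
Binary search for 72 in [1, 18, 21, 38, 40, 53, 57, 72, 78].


Step 1: lo=0, hi=8, mid=4, val=40
Step 2: lo=5, hi=8, mid=6, val=57
Step 3: lo=7, hi=8, mid=7, val=72

Found at index 7


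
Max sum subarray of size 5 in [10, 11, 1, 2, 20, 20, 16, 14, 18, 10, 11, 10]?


[0:5]: 44
[1:6]: 54
[2:7]: 59
[3:8]: 72
[4:9]: 88
[5:10]: 78
[6:11]: 69
[7:12]: 63

Max: 88 at [4:9]


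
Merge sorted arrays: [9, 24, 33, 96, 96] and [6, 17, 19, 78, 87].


Take 6 from B
Take 9 from A
Take 17 from B
Take 19 from B
Take 24 from A
Take 33 from A
Take 78 from B
Take 87 from B

Merged: [6, 9, 17, 19, 24, 33, 78, 87, 96, 96]


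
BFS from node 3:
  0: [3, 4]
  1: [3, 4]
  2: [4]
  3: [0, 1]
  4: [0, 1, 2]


Visit 3, enqueue [0, 1]
Visit 0, enqueue [4]
Visit 1, enqueue []
Visit 4, enqueue [2]
Visit 2, enqueue []

BFS order: [3, 0, 1, 4, 2]


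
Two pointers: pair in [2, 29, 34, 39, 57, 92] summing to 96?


lo=0(2)+hi=5(92)=94
lo=1(29)+hi=5(92)=121
lo=1(29)+hi=4(57)=86
lo=2(34)+hi=4(57)=91
lo=3(39)+hi=4(57)=96

Yes: 39+57=96


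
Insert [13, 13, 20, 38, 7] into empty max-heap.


Insert 13: [13]
Insert 13: [13, 13]
Insert 20: [20, 13, 13]
Insert 38: [38, 20, 13, 13]
Insert 7: [38, 20, 13, 13, 7]

Final heap: [38, 20, 13, 13, 7]


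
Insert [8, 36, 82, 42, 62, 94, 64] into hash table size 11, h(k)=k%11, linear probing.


Insert 8: h=8 -> slot 8
Insert 36: h=3 -> slot 3
Insert 82: h=5 -> slot 5
Insert 42: h=9 -> slot 9
Insert 62: h=7 -> slot 7
Insert 94: h=6 -> slot 6
Insert 64: h=9, 1 probes -> slot 10

Table: [None, None, None, 36, None, 82, 94, 62, 8, 42, 64]


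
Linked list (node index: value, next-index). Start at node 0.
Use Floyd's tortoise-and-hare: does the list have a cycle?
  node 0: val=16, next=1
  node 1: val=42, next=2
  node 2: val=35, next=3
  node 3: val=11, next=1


Floyd's tortoise (slow, +1) and hare (fast, +2):
  init: slow=0, fast=0
  step 1: slow=1, fast=2
  step 2: slow=2, fast=1
  step 3: slow=3, fast=3
  slow == fast at node 3: cycle detected

Cycle: yes


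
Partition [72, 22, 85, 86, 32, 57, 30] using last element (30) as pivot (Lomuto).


Pivot: 30
  22 <= 30: swap -> [22, 72, 85, 86, 32, 57, 30]
Place pivot at 1: [22, 30, 85, 86, 32, 57, 72]

Partitioned: [22, 30, 85, 86, 32, 57, 72]


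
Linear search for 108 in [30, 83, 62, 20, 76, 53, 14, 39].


i=0: 30!=108
i=1: 83!=108
i=2: 62!=108
i=3: 20!=108
i=4: 76!=108
i=5: 53!=108
i=6: 14!=108
i=7: 39!=108

Not found, 8 comps


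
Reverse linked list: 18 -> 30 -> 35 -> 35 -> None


Step 1: curr=18, set curr.next=prev(None) | reversed so far: 18
Step 2: curr=30, set curr.next=prev(18) | reversed so far: 30 -> 18
Step 3: curr=35, set curr.next=prev(30) | reversed so far: 35 -> 30 -> 18
Step 4: curr=35, set curr.next=prev(35) | reversed so far: 35 -> 35 -> 30 -> 18

35 -> 35 -> 30 -> 18 -> None


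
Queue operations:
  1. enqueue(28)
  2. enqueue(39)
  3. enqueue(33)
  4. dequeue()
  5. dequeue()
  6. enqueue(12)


enqueue(28) -> [28]
enqueue(39) -> [28, 39]
enqueue(33) -> [28, 39, 33]
dequeue()->28, [39, 33]
dequeue()->39, [33]
enqueue(12) -> [33, 12]

Final queue: [33, 12]


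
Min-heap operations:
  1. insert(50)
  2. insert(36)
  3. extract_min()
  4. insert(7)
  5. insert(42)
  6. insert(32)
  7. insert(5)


insert(50) -> [50]
insert(36) -> [36, 50]
extract_min()->36, [50]
insert(7) -> [7, 50]
insert(42) -> [7, 50, 42]
insert(32) -> [7, 32, 42, 50]
insert(5) -> [5, 7, 42, 50, 32]

Final heap: [5, 7, 42, 50, 32]


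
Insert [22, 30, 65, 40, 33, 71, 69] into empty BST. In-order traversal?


Insert 22: root
Insert 30: R from 22
Insert 65: R from 22 -> R from 30
Insert 40: R from 22 -> R from 30 -> L from 65
Insert 33: R from 22 -> R from 30 -> L from 65 -> L from 40
Insert 71: R from 22 -> R from 30 -> R from 65
Insert 69: R from 22 -> R from 30 -> R from 65 -> L from 71

In-order: [22, 30, 33, 40, 65, 69, 71]


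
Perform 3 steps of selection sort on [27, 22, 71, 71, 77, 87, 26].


Initial: [27, 22, 71, 71, 77, 87, 26]
Step 1: min=22 at 1
  Swap: [22, 27, 71, 71, 77, 87, 26]
Step 2: min=26 at 6
  Swap: [22, 26, 71, 71, 77, 87, 27]
Step 3: min=27 at 6
  Swap: [22, 26, 27, 71, 77, 87, 71]

After 3 steps: [22, 26, 27, 71, 77, 87, 71]


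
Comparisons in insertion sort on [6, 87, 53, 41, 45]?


Algorithm: insertion sort
Input: [6, 87, 53, 41, 45]
Sorted: [6, 41, 45, 53, 87]

9


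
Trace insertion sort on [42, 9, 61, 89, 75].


Initial: [42, 9, 61, 89, 75]
Insert 9: [9, 42, 61, 89, 75]
Insert 61: [9, 42, 61, 89, 75]
Insert 89: [9, 42, 61, 89, 75]
Insert 75: [9, 42, 61, 75, 89]

Sorted: [9, 42, 61, 75, 89]


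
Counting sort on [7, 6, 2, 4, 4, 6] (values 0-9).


Input: [7, 6, 2, 4, 4, 6]
Counts: [0, 0, 1, 0, 2, 0, 2, 1, 0, 0]

Sorted: [2, 4, 4, 6, 6, 7]


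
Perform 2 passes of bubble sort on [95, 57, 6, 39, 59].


Initial: [95, 57, 6, 39, 59]
Pass 1: [57, 6, 39, 59, 95] (4 swaps)
Pass 2: [6, 39, 57, 59, 95] (2 swaps)

After 2 passes: [6, 39, 57, 59, 95]


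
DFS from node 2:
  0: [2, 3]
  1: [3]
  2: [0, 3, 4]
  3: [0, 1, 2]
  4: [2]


Visit 2, push [4, 3, 0]
Visit 0, push [3]
Visit 3, push [1]
Visit 1, push []
Visit 4, push []

DFS order: [2, 0, 3, 1, 4]


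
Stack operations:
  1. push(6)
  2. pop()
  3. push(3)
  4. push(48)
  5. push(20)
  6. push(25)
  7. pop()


push(6) -> [6]
pop()->6, []
push(3) -> [3]
push(48) -> [3, 48]
push(20) -> [3, 48, 20]
push(25) -> [3, 48, 20, 25]
pop()->25, [3, 48, 20]

Final stack: [3, 48, 20]


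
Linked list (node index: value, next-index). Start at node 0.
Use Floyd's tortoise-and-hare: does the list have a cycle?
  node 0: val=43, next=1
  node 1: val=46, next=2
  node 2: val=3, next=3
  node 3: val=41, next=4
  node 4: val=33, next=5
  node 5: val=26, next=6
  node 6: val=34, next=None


Floyd's tortoise (slow, +1) and hare (fast, +2):
  init: slow=0, fast=0
  step 1: slow=1, fast=2
  step 2: slow=2, fast=4
  step 3: slow=3, fast=6
  step 4: fast -> None, no cycle

Cycle: no


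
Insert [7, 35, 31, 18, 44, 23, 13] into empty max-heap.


Insert 7: [7]
Insert 35: [35, 7]
Insert 31: [35, 7, 31]
Insert 18: [35, 18, 31, 7]
Insert 44: [44, 35, 31, 7, 18]
Insert 23: [44, 35, 31, 7, 18, 23]
Insert 13: [44, 35, 31, 7, 18, 23, 13]

Final heap: [44, 35, 31, 7, 18, 23, 13]


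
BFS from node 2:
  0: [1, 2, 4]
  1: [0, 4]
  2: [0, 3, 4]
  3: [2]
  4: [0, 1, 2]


Visit 2, enqueue [0, 3, 4]
Visit 0, enqueue [1]
Visit 3, enqueue []
Visit 4, enqueue []
Visit 1, enqueue []

BFS order: [2, 0, 3, 4, 1]


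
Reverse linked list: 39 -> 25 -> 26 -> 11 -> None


Step 1: curr=39, set curr.next=prev(None) | reversed so far: 39
Step 2: curr=25, set curr.next=prev(39) | reversed so far: 25 -> 39
Step 3: curr=26, set curr.next=prev(25) | reversed so far: 26 -> 25 -> 39
Step 4: curr=11, set curr.next=prev(26) | reversed so far: 11 -> 26 -> 25 -> 39

11 -> 26 -> 25 -> 39 -> None


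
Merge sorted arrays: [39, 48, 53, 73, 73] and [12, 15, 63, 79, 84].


Take 12 from B
Take 15 from B
Take 39 from A
Take 48 from A
Take 53 from A
Take 63 from B
Take 73 from A
Take 73 from A

Merged: [12, 15, 39, 48, 53, 63, 73, 73, 79, 84]


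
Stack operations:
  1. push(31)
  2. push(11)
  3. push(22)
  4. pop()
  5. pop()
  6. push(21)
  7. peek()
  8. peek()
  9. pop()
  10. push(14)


push(31) -> [31]
push(11) -> [31, 11]
push(22) -> [31, 11, 22]
pop()->22, [31, 11]
pop()->11, [31]
push(21) -> [31, 21]
peek()->21
peek()->21
pop()->21, [31]
push(14) -> [31, 14]

Final stack: [31, 14]


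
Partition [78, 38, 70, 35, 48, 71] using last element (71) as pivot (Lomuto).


Pivot: 71
  38 <= 71: swap -> [38, 78, 70, 35, 48, 71]
  70 <= 71: swap -> [38, 70, 78, 35, 48, 71]
  35 <= 71: swap -> [38, 70, 35, 78, 48, 71]
  48 <= 71: swap -> [38, 70, 35, 48, 78, 71]
Place pivot at 4: [38, 70, 35, 48, 71, 78]

Partitioned: [38, 70, 35, 48, 71, 78]


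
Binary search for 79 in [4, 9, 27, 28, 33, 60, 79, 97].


Step 1: lo=0, hi=7, mid=3, val=28
Step 2: lo=4, hi=7, mid=5, val=60
Step 3: lo=6, hi=7, mid=6, val=79

Found at index 6


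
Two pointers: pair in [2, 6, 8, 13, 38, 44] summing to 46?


lo=0(2)+hi=5(44)=46

Yes: 2+44=46


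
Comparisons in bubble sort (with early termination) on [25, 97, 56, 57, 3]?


Algorithm: bubble sort (with early termination)
Input: [25, 97, 56, 57, 3]
Sorted: [3, 25, 56, 57, 97]

10


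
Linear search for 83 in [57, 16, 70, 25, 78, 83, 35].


i=0: 57!=83
i=1: 16!=83
i=2: 70!=83
i=3: 25!=83
i=4: 78!=83
i=5: 83==83 found!

Found at 5, 6 comps


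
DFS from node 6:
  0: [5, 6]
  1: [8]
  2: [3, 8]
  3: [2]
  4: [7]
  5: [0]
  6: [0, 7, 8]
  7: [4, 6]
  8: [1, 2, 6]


Visit 6, push [8, 7, 0]
Visit 0, push [5]
Visit 5, push []
Visit 7, push [4]
Visit 4, push []
Visit 8, push [2, 1]
Visit 1, push []
Visit 2, push [3]
Visit 3, push []

DFS order: [6, 0, 5, 7, 4, 8, 1, 2, 3]


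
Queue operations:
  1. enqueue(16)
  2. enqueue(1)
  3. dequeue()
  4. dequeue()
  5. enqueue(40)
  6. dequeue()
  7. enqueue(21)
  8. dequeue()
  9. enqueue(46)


enqueue(16) -> [16]
enqueue(1) -> [16, 1]
dequeue()->16, [1]
dequeue()->1, []
enqueue(40) -> [40]
dequeue()->40, []
enqueue(21) -> [21]
dequeue()->21, []
enqueue(46) -> [46]

Final queue: [46]


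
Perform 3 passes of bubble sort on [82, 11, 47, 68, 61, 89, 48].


Initial: [82, 11, 47, 68, 61, 89, 48]
Pass 1: [11, 47, 68, 61, 82, 48, 89] (5 swaps)
Pass 2: [11, 47, 61, 68, 48, 82, 89] (2 swaps)
Pass 3: [11, 47, 61, 48, 68, 82, 89] (1 swaps)

After 3 passes: [11, 47, 61, 48, 68, 82, 89]


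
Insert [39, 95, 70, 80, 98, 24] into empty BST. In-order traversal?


Insert 39: root
Insert 95: R from 39
Insert 70: R from 39 -> L from 95
Insert 80: R from 39 -> L from 95 -> R from 70
Insert 98: R from 39 -> R from 95
Insert 24: L from 39

In-order: [24, 39, 70, 80, 95, 98]


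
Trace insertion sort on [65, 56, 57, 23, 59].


Initial: [65, 56, 57, 23, 59]
Insert 56: [56, 65, 57, 23, 59]
Insert 57: [56, 57, 65, 23, 59]
Insert 23: [23, 56, 57, 65, 59]
Insert 59: [23, 56, 57, 59, 65]

Sorted: [23, 56, 57, 59, 65]


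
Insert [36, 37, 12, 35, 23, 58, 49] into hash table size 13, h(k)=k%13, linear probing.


Insert 36: h=10 -> slot 10
Insert 37: h=11 -> slot 11
Insert 12: h=12 -> slot 12
Insert 35: h=9 -> slot 9
Insert 23: h=10, 3 probes -> slot 0
Insert 58: h=6 -> slot 6
Insert 49: h=10, 4 probes -> slot 1

Table: [23, 49, None, None, None, None, 58, None, None, 35, 36, 37, 12]


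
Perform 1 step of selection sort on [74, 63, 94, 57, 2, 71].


Initial: [74, 63, 94, 57, 2, 71]
Step 1: min=2 at 4
  Swap: [2, 63, 94, 57, 74, 71]

After 1 step: [2, 63, 94, 57, 74, 71]


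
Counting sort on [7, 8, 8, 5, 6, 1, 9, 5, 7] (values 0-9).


Input: [7, 8, 8, 5, 6, 1, 9, 5, 7]
Counts: [0, 1, 0, 0, 0, 2, 1, 2, 2, 1]

Sorted: [1, 5, 5, 6, 7, 7, 8, 8, 9]


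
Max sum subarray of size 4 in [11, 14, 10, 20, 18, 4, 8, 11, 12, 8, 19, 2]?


[0:4]: 55
[1:5]: 62
[2:6]: 52
[3:7]: 50
[4:8]: 41
[5:9]: 35
[6:10]: 39
[7:11]: 50
[8:12]: 41

Max: 62 at [1:5]


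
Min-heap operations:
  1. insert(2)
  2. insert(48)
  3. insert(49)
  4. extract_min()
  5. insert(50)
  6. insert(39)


insert(2) -> [2]
insert(48) -> [2, 48]
insert(49) -> [2, 48, 49]
extract_min()->2, [48, 49]
insert(50) -> [48, 49, 50]
insert(39) -> [39, 48, 50, 49]

Final heap: [39, 48, 50, 49]


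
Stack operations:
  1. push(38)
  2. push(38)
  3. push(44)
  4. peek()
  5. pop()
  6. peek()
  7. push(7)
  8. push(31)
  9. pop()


push(38) -> [38]
push(38) -> [38, 38]
push(44) -> [38, 38, 44]
peek()->44
pop()->44, [38, 38]
peek()->38
push(7) -> [38, 38, 7]
push(31) -> [38, 38, 7, 31]
pop()->31, [38, 38, 7]

Final stack: [38, 38, 7]


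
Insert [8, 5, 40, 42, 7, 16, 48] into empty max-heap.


Insert 8: [8]
Insert 5: [8, 5]
Insert 40: [40, 5, 8]
Insert 42: [42, 40, 8, 5]
Insert 7: [42, 40, 8, 5, 7]
Insert 16: [42, 40, 16, 5, 7, 8]
Insert 48: [48, 40, 42, 5, 7, 8, 16]

Final heap: [48, 40, 42, 5, 7, 8, 16]


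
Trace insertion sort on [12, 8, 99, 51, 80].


Initial: [12, 8, 99, 51, 80]
Insert 8: [8, 12, 99, 51, 80]
Insert 99: [8, 12, 99, 51, 80]
Insert 51: [8, 12, 51, 99, 80]
Insert 80: [8, 12, 51, 80, 99]

Sorted: [8, 12, 51, 80, 99]


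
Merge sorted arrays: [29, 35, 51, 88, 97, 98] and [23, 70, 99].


Take 23 from B
Take 29 from A
Take 35 from A
Take 51 from A
Take 70 from B
Take 88 from A
Take 97 from A
Take 98 from A

Merged: [23, 29, 35, 51, 70, 88, 97, 98, 99]


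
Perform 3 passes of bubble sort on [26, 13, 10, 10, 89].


Initial: [26, 13, 10, 10, 89]
Pass 1: [13, 10, 10, 26, 89] (3 swaps)
Pass 2: [10, 10, 13, 26, 89] (2 swaps)
Pass 3: [10, 10, 13, 26, 89] (0 swaps)

After 3 passes: [10, 10, 13, 26, 89]


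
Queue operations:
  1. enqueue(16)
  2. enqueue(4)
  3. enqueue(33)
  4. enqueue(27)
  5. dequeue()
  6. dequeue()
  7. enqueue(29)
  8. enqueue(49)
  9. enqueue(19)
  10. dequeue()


enqueue(16) -> [16]
enqueue(4) -> [16, 4]
enqueue(33) -> [16, 4, 33]
enqueue(27) -> [16, 4, 33, 27]
dequeue()->16, [4, 33, 27]
dequeue()->4, [33, 27]
enqueue(29) -> [33, 27, 29]
enqueue(49) -> [33, 27, 29, 49]
enqueue(19) -> [33, 27, 29, 49, 19]
dequeue()->33, [27, 29, 49, 19]

Final queue: [27, 29, 49, 19]


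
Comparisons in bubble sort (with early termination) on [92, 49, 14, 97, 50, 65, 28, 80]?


Algorithm: bubble sort (with early termination)
Input: [92, 49, 14, 97, 50, 65, 28, 80]
Sorted: [14, 28, 49, 50, 65, 80, 92, 97]

27


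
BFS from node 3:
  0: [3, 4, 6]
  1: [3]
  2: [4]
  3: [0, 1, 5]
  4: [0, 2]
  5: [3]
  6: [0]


Visit 3, enqueue [0, 1, 5]
Visit 0, enqueue [4, 6]
Visit 1, enqueue []
Visit 5, enqueue []
Visit 4, enqueue [2]
Visit 6, enqueue []
Visit 2, enqueue []

BFS order: [3, 0, 1, 5, 4, 6, 2]


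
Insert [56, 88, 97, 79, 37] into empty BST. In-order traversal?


Insert 56: root
Insert 88: R from 56
Insert 97: R from 56 -> R from 88
Insert 79: R from 56 -> L from 88
Insert 37: L from 56

In-order: [37, 56, 79, 88, 97]


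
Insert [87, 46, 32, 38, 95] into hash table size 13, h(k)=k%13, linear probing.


Insert 87: h=9 -> slot 9
Insert 46: h=7 -> slot 7
Insert 32: h=6 -> slot 6
Insert 38: h=12 -> slot 12
Insert 95: h=4 -> slot 4

Table: [None, None, None, None, 95, None, 32, 46, None, 87, None, None, 38]


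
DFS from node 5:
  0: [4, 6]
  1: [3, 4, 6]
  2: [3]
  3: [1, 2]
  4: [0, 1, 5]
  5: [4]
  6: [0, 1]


Visit 5, push [4]
Visit 4, push [1, 0]
Visit 0, push [6]
Visit 6, push [1]
Visit 1, push [3]
Visit 3, push [2]
Visit 2, push []

DFS order: [5, 4, 0, 6, 1, 3, 2]


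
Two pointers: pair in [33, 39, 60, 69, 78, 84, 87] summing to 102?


lo=0(33)+hi=6(87)=120
lo=0(33)+hi=5(84)=117
lo=0(33)+hi=4(78)=111
lo=0(33)+hi=3(69)=102

Yes: 33+69=102


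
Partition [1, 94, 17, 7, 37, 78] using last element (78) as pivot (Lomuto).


Pivot: 78
  1 <= 78: advance i (no swap)
  17 <= 78: swap -> [1, 17, 94, 7, 37, 78]
  7 <= 78: swap -> [1, 17, 7, 94, 37, 78]
  37 <= 78: swap -> [1, 17, 7, 37, 94, 78]
Place pivot at 4: [1, 17, 7, 37, 78, 94]

Partitioned: [1, 17, 7, 37, 78, 94]


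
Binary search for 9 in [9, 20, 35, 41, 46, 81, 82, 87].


Step 1: lo=0, hi=7, mid=3, val=41
Step 2: lo=0, hi=2, mid=1, val=20
Step 3: lo=0, hi=0, mid=0, val=9

Found at index 0


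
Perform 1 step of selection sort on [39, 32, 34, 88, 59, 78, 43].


Initial: [39, 32, 34, 88, 59, 78, 43]
Step 1: min=32 at 1
  Swap: [32, 39, 34, 88, 59, 78, 43]

After 1 step: [32, 39, 34, 88, 59, 78, 43]


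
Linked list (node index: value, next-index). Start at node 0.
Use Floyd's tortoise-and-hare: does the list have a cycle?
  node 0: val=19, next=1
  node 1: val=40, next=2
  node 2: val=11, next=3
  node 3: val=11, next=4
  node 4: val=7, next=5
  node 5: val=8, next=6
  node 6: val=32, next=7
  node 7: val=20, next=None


Floyd's tortoise (slow, +1) and hare (fast, +2):
  init: slow=0, fast=0
  step 1: slow=1, fast=2
  step 2: slow=2, fast=4
  step 3: slow=3, fast=6
  step 4: fast 6->7->None, no cycle

Cycle: no


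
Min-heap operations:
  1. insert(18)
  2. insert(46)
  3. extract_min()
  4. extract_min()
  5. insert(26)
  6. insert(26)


insert(18) -> [18]
insert(46) -> [18, 46]
extract_min()->18, [46]
extract_min()->46, []
insert(26) -> [26]
insert(26) -> [26, 26]

Final heap: [26, 26]


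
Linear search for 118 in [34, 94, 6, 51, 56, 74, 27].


i=0: 34!=118
i=1: 94!=118
i=2: 6!=118
i=3: 51!=118
i=4: 56!=118
i=5: 74!=118
i=6: 27!=118

Not found, 7 comps


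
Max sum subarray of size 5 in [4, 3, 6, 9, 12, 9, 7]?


[0:5]: 34
[1:6]: 39
[2:7]: 43

Max: 43 at [2:7]


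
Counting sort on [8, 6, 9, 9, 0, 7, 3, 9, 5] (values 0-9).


Input: [8, 6, 9, 9, 0, 7, 3, 9, 5]
Counts: [1, 0, 0, 1, 0, 1, 1, 1, 1, 3]

Sorted: [0, 3, 5, 6, 7, 8, 9, 9, 9]


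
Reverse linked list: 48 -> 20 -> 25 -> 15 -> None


Step 1: curr=48, set curr.next=prev(None) | reversed so far: 48
Step 2: curr=20, set curr.next=prev(48) | reversed so far: 20 -> 48
Step 3: curr=25, set curr.next=prev(20) | reversed so far: 25 -> 20 -> 48
Step 4: curr=15, set curr.next=prev(25) | reversed so far: 15 -> 25 -> 20 -> 48

15 -> 25 -> 20 -> 48 -> None


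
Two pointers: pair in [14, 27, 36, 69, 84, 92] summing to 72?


lo=0(14)+hi=5(92)=106
lo=0(14)+hi=4(84)=98
lo=0(14)+hi=3(69)=83
lo=0(14)+hi=2(36)=50
lo=1(27)+hi=2(36)=63

No pair found


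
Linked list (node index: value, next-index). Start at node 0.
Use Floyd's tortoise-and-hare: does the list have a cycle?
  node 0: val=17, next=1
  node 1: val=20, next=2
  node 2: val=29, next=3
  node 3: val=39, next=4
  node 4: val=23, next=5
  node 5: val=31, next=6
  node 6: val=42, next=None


Floyd's tortoise (slow, +1) and hare (fast, +2):
  init: slow=0, fast=0
  step 1: slow=1, fast=2
  step 2: slow=2, fast=4
  step 3: slow=3, fast=6
  step 4: fast -> None, no cycle

Cycle: no


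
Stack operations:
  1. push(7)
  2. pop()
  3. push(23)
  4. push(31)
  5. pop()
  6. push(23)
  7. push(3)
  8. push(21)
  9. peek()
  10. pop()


push(7) -> [7]
pop()->7, []
push(23) -> [23]
push(31) -> [23, 31]
pop()->31, [23]
push(23) -> [23, 23]
push(3) -> [23, 23, 3]
push(21) -> [23, 23, 3, 21]
peek()->21
pop()->21, [23, 23, 3]

Final stack: [23, 23, 3]


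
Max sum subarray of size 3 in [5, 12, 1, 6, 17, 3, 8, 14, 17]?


[0:3]: 18
[1:4]: 19
[2:5]: 24
[3:6]: 26
[4:7]: 28
[5:8]: 25
[6:9]: 39

Max: 39 at [6:9]


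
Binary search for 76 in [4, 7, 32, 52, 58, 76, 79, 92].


Step 1: lo=0, hi=7, mid=3, val=52
Step 2: lo=4, hi=7, mid=5, val=76

Found at index 5


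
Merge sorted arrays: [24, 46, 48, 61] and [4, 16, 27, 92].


Take 4 from B
Take 16 from B
Take 24 from A
Take 27 from B
Take 46 from A
Take 48 from A
Take 61 from A

Merged: [4, 16, 24, 27, 46, 48, 61, 92]


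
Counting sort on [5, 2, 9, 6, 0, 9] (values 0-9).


Input: [5, 2, 9, 6, 0, 9]
Counts: [1, 0, 1, 0, 0, 1, 1, 0, 0, 2]

Sorted: [0, 2, 5, 6, 9, 9]


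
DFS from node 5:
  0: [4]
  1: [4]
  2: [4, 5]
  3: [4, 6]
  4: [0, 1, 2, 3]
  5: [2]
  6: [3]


Visit 5, push [2]
Visit 2, push [4]
Visit 4, push [3, 1, 0]
Visit 0, push []
Visit 1, push []
Visit 3, push [6]
Visit 6, push []

DFS order: [5, 2, 4, 0, 1, 3, 6]


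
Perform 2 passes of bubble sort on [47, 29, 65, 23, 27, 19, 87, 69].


Initial: [47, 29, 65, 23, 27, 19, 87, 69]
Pass 1: [29, 47, 23, 27, 19, 65, 69, 87] (5 swaps)
Pass 2: [29, 23, 27, 19, 47, 65, 69, 87] (3 swaps)

After 2 passes: [29, 23, 27, 19, 47, 65, 69, 87]


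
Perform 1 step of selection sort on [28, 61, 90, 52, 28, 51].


Initial: [28, 61, 90, 52, 28, 51]
Step 1: min=28 at 0
  Swap: [28, 61, 90, 52, 28, 51]

After 1 step: [28, 61, 90, 52, 28, 51]


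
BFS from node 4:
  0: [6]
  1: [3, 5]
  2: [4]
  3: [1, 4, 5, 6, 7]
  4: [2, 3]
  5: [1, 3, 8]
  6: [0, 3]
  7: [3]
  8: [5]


Visit 4, enqueue [2, 3]
Visit 2, enqueue []
Visit 3, enqueue [1, 5, 6, 7]
Visit 1, enqueue []
Visit 5, enqueue [8]
Visit 6, enqueue [0]
Visit 7, enqueue []
Visit 8, enqueue []
Visit 0, enqueue []

BFS order: [4, 2, 3, 1, 5, 6, 7, 8, 0]


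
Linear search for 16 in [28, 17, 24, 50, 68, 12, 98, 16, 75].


i=0: 28!=16
i=1: 17!=16
i=2: 24!=16
i=3: 50!=16
i=4: 68!=16
i=5: 12!=16
i=6: 98!=16
i=7: 16==16 found!

Found at 7, 8 comps


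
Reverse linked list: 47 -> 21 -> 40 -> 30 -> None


Step 1: curr=47, set curr.next=prev(None) | reversed so far: 47
Step 2: curr=21, set curr.next=prev(47) | reversed so far: 21 -> 47
Step 3: curr=40, set curr.next=prev(21) | reversed so far: 40 -> 21 -> 47
Step 4: curr=30, set curr.next=prev(40) | reversed so far: 30 -> 40 -> 21 -> 47

30 -> 40 -> 21 -> 47 -> None


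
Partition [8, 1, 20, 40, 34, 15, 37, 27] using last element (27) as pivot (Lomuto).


Pivot: 27
  8 <= 27: advance i (no swap)
  1 <= 27: advance i (no swap)
  20 <= 27: advance i (no swap)
  15 <= 27: swap -> [8, 1, 20, 15, 34, 40, 37, 27]
Place pivot at 4: [8, 1, 20, 15, 27, 40, 37, 34]

Partitioned: [8, 1, 20, 15, 27, 40, 37, 34]


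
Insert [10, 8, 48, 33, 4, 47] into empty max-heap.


Insert 10: [10]
Insert 8: [10, 8]
Insert 48: [48, 8, 10]
Insert 33: [48, 33, 10, 8]
Insert 4: [48, 33, 10, 8, 4]
Insert 47: [48, 33, 47, 8, 4, 10]

Final heap: [48, 33, 47, 8, 4, 10]


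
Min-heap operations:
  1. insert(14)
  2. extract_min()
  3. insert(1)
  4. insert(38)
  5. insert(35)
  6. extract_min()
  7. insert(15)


insert(14) -> [14]
extract_min()->14, []
insert(1) -> [1]
insert(38) -> [1, 38]
insert(35) -> [1, 38, 35]
extract_min()->1, [35, 38]
insert(15) -> [15, 38, 35]

Final heap: [15, 38, 35]


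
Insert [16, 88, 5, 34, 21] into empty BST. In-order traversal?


Insert 16: root
Insert 88: R from 16
Insert 5: L from 16
Insert 34: R from 16 -> L from 88
Insert 21: R from 16 -> L from 88 -> L from 34

In-order: [5, 16, 21, 34, 88]


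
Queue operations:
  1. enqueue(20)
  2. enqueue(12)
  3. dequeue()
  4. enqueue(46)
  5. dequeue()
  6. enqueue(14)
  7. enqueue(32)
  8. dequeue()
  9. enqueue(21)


enqueue(20) -> [20]
enqueue(12) -> [20, 12]
dequeue()->20, [12]
enqueue(46) -> [12, 46]
dequeue()->12, [46]
enqueue(14) -> [46, 14]
enqueue(32) -> [46, 14, 32]
dequeue()->46, [14, 32]
enqueue(21) -> [14, 32, 21]

Final queue: [14, 32, 21]


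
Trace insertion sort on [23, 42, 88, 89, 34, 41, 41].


Initial: [23, 42, 88, 89, 34, 41, 41]
Insert 42: [23, 42, 88, 89, 34, 41, 41]
Insert 88: [23, 42, 88, 89, 34, 41, 41]
Insert 89: [23, 42, 88, 89, 34, 41, 41]
Insert 34: [23, 34, 42, 88, 89, 41, 41]
Insert 41: [23, 34, 41, 42, 88, 89, 41]
Insert 41: [23, 34, 41, 41, 42, 88, 89]

Sorted: [23, 34, 41, 41, 42, 88, 89]


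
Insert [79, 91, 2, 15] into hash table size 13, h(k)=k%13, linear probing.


Insert 79: h=1 -> slot 1
Insert 91: h=0 -> slot 0
Insert 2: h=2 -> slot 2
Insert 15: h=2, 1 probes -> slot 3

Table: [91, 79, 2, 15, None, None, None, None, None, None, None, None, None]


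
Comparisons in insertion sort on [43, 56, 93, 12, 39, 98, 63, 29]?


Algorithm: insertion sort
Input: [43, 56, 93, 12, 39, 98, 63, 29]
Sorted: [12, 29, 39, 43, 56, 63, 93, 98]

20


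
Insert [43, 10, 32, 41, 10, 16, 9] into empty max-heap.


Insert 43: [43]
Insert 10: [43, 10]
Insert 32: [43, 10, 32]
Insert 41: [43, 41, 32, 10]
Insert 10: [43, 41, 32, 10, 10]
Insert 16: [43, 41, 32, 10, 10, 16]
Insert 9: [43, 41, 32, 10, 10, 16, 9]

Final heap: [43, 41, 32, 10, 10, 16, 9]


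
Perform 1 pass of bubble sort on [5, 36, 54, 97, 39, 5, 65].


Initial: [5, 36, 54, 97, 39, 5, 65]
Pass 1: [5, 36, 54, 39, 5, 65, 97] (3 swaps)

After 1 pass: [5, 36, 54, 39, 5, 65, 97]


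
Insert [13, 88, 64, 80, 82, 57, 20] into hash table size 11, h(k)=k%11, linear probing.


Insert 13: h=2 -> slot 2
Insert 88: h=0 -> slot 0
Insert 64: h=9 -> slot 9
Insert 80: h=3 -> slot 3
Insert 82: h=5 -> slot 5
Insert 57: h=2, 2 probes -> slot 4
Insert 20: h=9, 1 probes -> slot 10

Table: [88, None, 13, 80, 57, 82, None, None, None, 64, 20]


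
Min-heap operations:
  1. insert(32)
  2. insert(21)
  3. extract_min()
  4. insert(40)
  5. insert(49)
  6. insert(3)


insert(32) -> [32]
insert(21) -> [21, 32]
extract_min()->21, [32]
insert(40) -> [32, 40]
insert(49) -> [32, 40, 49]
insert(3) -> [3, 32, 49, 40]

Final heap: [3, 32, 49, 40]


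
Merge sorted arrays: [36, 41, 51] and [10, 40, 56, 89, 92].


Take 10 from B
Take 36 from A
Take 40 from B
Take 41 from A
Take 51 from A

Merged: [10, 36, 40, 41, 51, 56, 89, 92]


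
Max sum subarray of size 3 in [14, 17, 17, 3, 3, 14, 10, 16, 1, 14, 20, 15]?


[0:3]: 48
[1:4]: 37
[2:5]: 23
[3:6]: 20
[4:7]: 27
[5:8]: 40
[6:9]: 27
[7:10]: 31
[8:11]: 35
[9:12]: 49

Max: 49 at [9:12]


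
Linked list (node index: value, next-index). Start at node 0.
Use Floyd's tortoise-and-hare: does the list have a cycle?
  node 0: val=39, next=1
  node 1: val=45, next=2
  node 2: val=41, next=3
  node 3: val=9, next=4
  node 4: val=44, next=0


Floyd's tortoise (slow, +1) and hare (fast, +2):
  init: slow=0, fast=0
  step 1: slow=1, fast=2
  step 2: slow=2, fast=4
  step 3: slow=3, fast=1
  step 4: slow=4, fast=3
  step 5: slow=0, fast=0
  slow == fast at node 0: cycle detected

Cycle: yes


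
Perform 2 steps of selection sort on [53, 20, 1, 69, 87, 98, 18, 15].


Initial: [53, 20, 1, 69, 87, 98, 18, 15]
Step 1: min=1 at 2
  Swap: [1, 20, 53, 69, 87, 98, 18, 15]
Step 2: min=15 at 7
  Swap: [1, 15, 53, 69, 87, 98, 18, 20]

After 2 steps: [1, 15, 53, 69, 87, 98, 18, 20]


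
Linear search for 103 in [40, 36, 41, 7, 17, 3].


i=0: 40!=103
i=1: 36!=103
i=2: 41!=103
i=3: 7!=103
i=4: 17!=103
i=5: 3!=103

Not found, 6 comps


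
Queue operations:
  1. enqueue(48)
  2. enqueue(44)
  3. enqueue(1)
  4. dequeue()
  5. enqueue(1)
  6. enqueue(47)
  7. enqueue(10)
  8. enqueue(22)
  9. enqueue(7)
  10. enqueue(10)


enqueue(48) -> [48]
enqueue(44) -> [48, 44]
enqueue(1) -> [48, 44, 1]
dequeue()->48, [44, 1]
enqueue(1) -> [44, 1, 1]
enqueue(47) -> [44, 1, 1, 47]
enqueue(10) -> [44, 1, 1, 47, 10]
enqueue(22) -> [44, 1, 1, 47, 10, 22]
enqueue(7) -> [44, 1, 1, 47, 10, 22, 7]
enqueue(10) -> [44, 1, 1, 47, 10, 22, 7, 10]

Final queue: [44, 1, 1, 47, 10, 22, 7, 10]


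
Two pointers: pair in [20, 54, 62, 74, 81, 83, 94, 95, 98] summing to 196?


lo=0(20)+hi=8(98)=118
lo=1(54)+hi=8(98)=152
lo=2(62)+hi=8(98)=160
lo=3(74)+hi=8(98)=172
lo=4(81)+hi=8(98)=179
lo=5(83)+hi=8(98)=181
lo=6(94)+hi=8(98)=192
lo=7(95)+hi=8(98)=193

No pair found


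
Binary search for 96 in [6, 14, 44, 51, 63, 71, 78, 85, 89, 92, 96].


Step 1: lo=0, hi=10, mid=5, val=71
Step 2: lo=6, hi=10, mid=8, val=89
Step 3: lo=9, hi=10, mid=9, val=92
Step 4: lo=10, hi=10, mid=10, val=96

Found at index 10


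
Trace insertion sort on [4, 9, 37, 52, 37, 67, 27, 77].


Initial: [4, 9, 37, 52, 37, 67, 27, 77]
Insert 9: [4, 9, 37, 52, 37, 67, 27, 77]
Insert 37: [4, 9, 37, 52, 37, 67, 27, 77]
Insert 52: [4, 9, 37, 52, 37, 67, 27, 77]
Insert 37: [4, 9, 37, 37, 52, 67, 27, 77]
Insert 67: [4, 9, 37, 37, 52, 67, 27, 77]
Insert 27: [4, 9, 27, 37, 37, 52, 67, 77]
Insert 77: [4, 9, 27, 37, 37, 52, 67, 77]

Sorted: [4, 9, 27, 37, 37, 52, 67, 77]


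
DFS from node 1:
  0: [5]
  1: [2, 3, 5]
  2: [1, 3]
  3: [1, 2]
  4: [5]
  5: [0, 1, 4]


Visit 1, push [5, 3, 2]
Visit 2, push [3]
Visit 3, push []
Visit 5, push [4, 0]
Visit 0, push []
Visit 4, push []

DFS order: [1, 2, 3, 5, 0, 4]


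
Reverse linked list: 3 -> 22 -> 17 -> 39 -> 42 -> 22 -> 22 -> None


Step 1: curr=3, set curr.next=prev(None) | reversed so far: 3
Step 2: curr=22, set curr.next=prev(3) | reversed so far: 22 -> 3
Step 3: curr=17, set curr.next=prev(22) | reversed so far: 17 -> 22 -> 3
Step 4: curr=39, set curr.next=prev(17) | reversed so far: 39 -> 17 -> 22 -> 3
Step 5: curr=42, set curr.next=prev(39) | reversed so far: 42 -> 39 -> 17 -> 22 -> 3
Step 6: curr=22, set curr.next=prev(42) | reversed so far: 22 -> 42 -> 39 -> 17 -> 22 -> 3
Step 7: curr=22, set curr.next=prev(22) | reversed so far: 22 -> 22 -> 42 -> 39 -> 17 -> 22 -> 3

22 -> 22 -> 42 -> 39 -> 17 -> 22 -> 3 -> None


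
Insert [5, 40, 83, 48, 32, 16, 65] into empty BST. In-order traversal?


Insert 5: root
Insert 40: R from 5
Insert 83: R from 5 -> R from 40
Insert 48: R from 5 -> R from 40 -> L from 83
Insert 32: R from 5 -> L from 40
Insert 16: R from 5 -> L from 40 -> L from 32
Insert 65: R from 5 -> R from 40 -> L from 83 -> R from 48

In-order: [5, 16, 32, 40, 48, 65, 83]


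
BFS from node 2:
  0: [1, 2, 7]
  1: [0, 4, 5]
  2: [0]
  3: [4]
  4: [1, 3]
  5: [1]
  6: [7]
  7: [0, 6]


Visit 2, enqueue [0]
Visit 0, enqueue [1, 7]
Visit 1, enqueue [4, 5]
Visit 7, enqueue [6]
Visit 4, enqueue [3]
Visit 5, enqueue []
Visit 6, enqueue []
Visit 3, enqueue []

BFS order: [2, 0, 1, 7, 4, 5, 6, 3]


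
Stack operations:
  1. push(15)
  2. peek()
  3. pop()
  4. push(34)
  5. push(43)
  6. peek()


push(15) -> [15]
peek()->15
pop()->15, []
push(34) -> [34]
push(43) -> [34, 43]
peek()->43

Final stack: [34, 43]


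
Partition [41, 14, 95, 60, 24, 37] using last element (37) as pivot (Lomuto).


Pivot: 37
  14 <= 37: swap -> [14, 41, 95, 60, 24, 37]
  24 <= 37: swap -> [14, 24, 95, 60, 41, 37]
Place pivot at 2: [14, 24, 37, 60, 41, 95]

Partitioned: [14, 24, 37, 60, 41, 95]


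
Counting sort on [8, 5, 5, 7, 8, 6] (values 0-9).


Input: [8, 5, 5, 7, 8, 6]
Counts: [0, 0, 0, 0, 0, 2, 1, 1, 2, 0]

Sorted: [5, 5, 6, 7, 8, 8]


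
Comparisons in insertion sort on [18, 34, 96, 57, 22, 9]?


Algorithm: insertion sort
Input: [18, 34, 96, 57, 22, 9]
Sorted: [9, 18, 22, 34, 57, 96]

13


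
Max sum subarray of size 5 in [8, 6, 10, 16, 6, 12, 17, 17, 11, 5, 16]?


[0:5]: 46
[1:6]: 50
[2:7]: 61
[3:8]: 68
[4:9]: 63
[5:10]: 62
[6:11]: 66

Max: 68 at [3:8]


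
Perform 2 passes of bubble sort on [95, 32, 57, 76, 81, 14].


Initial: [95, 32, 57, 76, 81, 14]
Pass 1: [32, 57, 76, 81, 14, 95] (5 swaps)
Pass 2: [32, 57, 76, 14, 81, 95] (1 swaps)

After 2 passes: [32, 57, 76, 14, 81, 95]


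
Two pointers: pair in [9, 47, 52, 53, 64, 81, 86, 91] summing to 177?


lo=0(9)+hi=7(91)=100
lo=1(47)+hi=7(91)=138
lo=2(52)+hi=7(91)=143
lo=3(53)+hi=7(91)=144
lo=4(64)+hi=7(91)=155
lo=5(81)+hi=7(91)=172
lo=6(86)+hi=7(91)=177

Yes: 86+91=177


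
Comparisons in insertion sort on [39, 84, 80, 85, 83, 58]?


Algorithm: insertion sort
Input: [39, 84, 80, 85, 83, 58]
Sorted: [39, 58, 80, 83, 84, 85]

12


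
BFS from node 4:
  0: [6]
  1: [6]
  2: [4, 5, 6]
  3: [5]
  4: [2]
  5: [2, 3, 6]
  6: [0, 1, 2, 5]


Visit 4, enqueue [2]
Visit 2, enqueue [5, 6]
Visit 5, enqueue [3]
Visit 6, enqueue [0, 1]
Visit 3, enqueue []
Visit 0, enqueue []
Visit 1, enqueue []

BFS order: [4, 2, 5, 6, 3, 0, 1]


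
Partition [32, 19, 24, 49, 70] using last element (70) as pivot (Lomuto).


Pivot: 70
  32 <= 70: advance i (no swap)
  19 <= 70: advance i (no swap)
  24 <= 70: advance i (no swap)
  49 <= 70: advance i (no swap)
Place pivot at 4: [32, 19, 24, 49, 70]

Partitioned: [32, 19, 24, 49, 70]


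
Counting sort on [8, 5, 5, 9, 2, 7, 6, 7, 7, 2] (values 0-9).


Input: [8, 5, 5, 9, 2, 7, 6, 7, 7, 2]
Counts: [0, 0, 2, 0, 0, 2, 1, 3, 1, 1]

Sorted: [2, 2, 5, 5, 6, 7, 7, 7, 8, 9]


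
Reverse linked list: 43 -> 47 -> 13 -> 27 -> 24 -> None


Step 1: curr=43, set curr.next=prev(None) | reversed so far: 43
Step 2: curr=47, set curr.next=prev(43) | reversed so far: 47 -> 43
Step 3: curr=13, set curr.next=prev(47) | reversed so far: 13 -> 47 -> 43
Step 4: curr=27, set curr.next=prev(13) | reversed so far: 27 -> 13 -> 47 -> 43
Step 5: curr=24, set curr.next=prev(27) | reversed so far: 24 -> 27 -> 13 -> 47 -> 43

24 -> 27 -> 13 -> 47 -> 43 -> None


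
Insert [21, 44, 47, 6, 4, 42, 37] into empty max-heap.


Insert 21: [21]
Insert 44: [44, 21]
Insert 47: [47, 21, 44]
Insert 6: [47, 21, 44, 6]
Insert 4: [47, 21, 44, 6, 4]
Insert 42: [47, 21, 44, 6, 4, 42]
Insert 37: [47, 21, 44, 6, 4, 42, 37]

Final heap: [47, 21, 44, 6, 4, 42, 37]


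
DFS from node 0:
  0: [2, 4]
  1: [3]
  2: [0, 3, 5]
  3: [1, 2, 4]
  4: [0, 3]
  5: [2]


Visit 0, push [4, 2]
Visit 2, push [5, 3]
Visit 3, push [4, 1]
Visit 1, push []
Visit 4, push []
Visit 5, push []

DFS order: [0, 2, 3, 1, 4, 5]


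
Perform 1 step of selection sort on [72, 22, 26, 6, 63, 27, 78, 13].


Initial: [72, 22, 26, 6, 63, 27, 78, 13]
Step 1: min=6 at 3
  Swap: [6, 22, 26, 72, 63, 27, 78, 13]

After 1 step: [6, 22, 26, 72, 63, 27, 78, 13]


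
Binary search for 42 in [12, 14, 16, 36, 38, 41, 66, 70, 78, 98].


Step 1: lo=0, hi=9, mid=4, val=38
Step 2: lo=5, hi=9, mid=7, val=70
Step 3: lo=5, hi=6, mid=5, val=41
Step 4: lo=6, hi=6, mid=6, val=66

Not found


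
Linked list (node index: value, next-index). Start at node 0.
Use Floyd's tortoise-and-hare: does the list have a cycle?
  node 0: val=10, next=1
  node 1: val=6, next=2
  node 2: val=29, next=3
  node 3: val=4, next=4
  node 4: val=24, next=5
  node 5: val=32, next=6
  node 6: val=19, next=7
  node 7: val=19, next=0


Floyd's tortoise (slow, +1) and hare (fast, +2):
  init: slow=0, fast=0
  step 1: slow=1, fast=2
  step 2: slow=2, fast=4
  step 3: slow=3, fast=6
  step 4: slow=4, fast=0
  step 5: slow=5, fast=2
  step 6: slow=6, fast=4
  step 7: slow=7, fast=6
  step 8: slow=0, fast=0
  slow == fast at node 0: cycle detected

Cycle: yes


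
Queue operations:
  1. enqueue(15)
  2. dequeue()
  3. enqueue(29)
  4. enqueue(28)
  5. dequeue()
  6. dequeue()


enqueue(15) -> [15]
dequeue()->15, []
enqueue(29) -> [29]
enqueue(28) -> [29, 28]
dequeue()->29, [28]
dequeue()->28, []

Final queue: []


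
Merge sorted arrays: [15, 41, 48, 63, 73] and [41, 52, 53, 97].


Take 15 from A
Take 41 from A
Take 41 from B
Take 48 from A
Take 52 from B
Take 53 from B
Take 63 from A
Take 73 from A

Merged: [15, 41, 41, 48, 52, 53, 63, 73, 97]


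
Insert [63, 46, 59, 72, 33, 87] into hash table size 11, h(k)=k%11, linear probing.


Insert 63: h=8 -> slot 8
Insert 46: h=2 -> slot 2
Insert 59: h=4 -> slot 4
Insert 72: h=6 -> slot 6
Insert 33: h=0 -> slot 0
Insert 87: h=10 -> slot 10

Table: [33, None, 46, None, 59, None, 72, None, 63, None, 87]


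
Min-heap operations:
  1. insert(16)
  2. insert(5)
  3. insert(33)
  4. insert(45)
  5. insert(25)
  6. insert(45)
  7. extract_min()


insert(16) -> [16]
insert(5) -> [5, 16]
insert(33) -> [5, 16, 33]
insert(45) -> [5, 16, 33, 45]
insert(25) -> [5, 16, 33, 45, 25]
insert(45) -> [5, 16, 33, 45, 25, 45]
extract_min()->5, [16, 25, 33, 45, 45]

Final heap: [16, 25, 33, 45, 45]


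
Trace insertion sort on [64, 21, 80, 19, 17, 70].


Initial: [64, 21, 80, 19, 17, 70]
Insert 21: [21, 64, 80, 19, 17, 70]
Insert 80: [21, 64, 80, 19, 17, 70]
Insert 19: [19, 21, 64, 80, 17, 70]
Insert 17: [17, 19, 21, 64, 80, 70]
Insert 70: [17, 19, 21, 64, 70, 80]

Sorted: [17, 19, 21, 64, 70, 80]


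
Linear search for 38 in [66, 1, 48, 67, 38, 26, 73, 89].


i=0: 66!=38
i=1: 1!=38
i=2: 48!=38
i=3: 67!=38
i=4: 38==38 found!

Found at 4, 5 comps


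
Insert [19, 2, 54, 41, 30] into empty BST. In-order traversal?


Insert 19: root
Insert 2: L from 19
Insert 54: R from 19
Insert 41: R from 19 -> L from 54
Insert 30: R from 19 -> L from 54 -> L from 41

In-order: [2, 19, 30, 41, 54]


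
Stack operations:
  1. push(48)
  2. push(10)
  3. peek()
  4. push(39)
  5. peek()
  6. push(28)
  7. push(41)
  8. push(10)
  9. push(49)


push(48) -> [48]
push(10) -> [48, 10]
peek()->10
push(39) -> [48, 10, 39]
peek()->39
push(28) -> [48, 10, 39, 28]
push(41) -> [48, 10, 39, 28, 41]
push(10) -> [48, 10, 39, 28, 41, 10]
push(49) -> [48, 10, 39, 28, 41, 10, 49]

Final stack: [48, 10, 39, 28, 41, 10, 49]


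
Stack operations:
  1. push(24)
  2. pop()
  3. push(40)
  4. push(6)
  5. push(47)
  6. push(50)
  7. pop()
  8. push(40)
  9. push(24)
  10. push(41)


push(24) -> [24]
pop()->24, []
push(40) -> [40]
push(6) -> [40, 6]
push(47) -> [40, 6, 47]
push(50) -> [40, 6, 47, 50]
pop()->50, [40, 6, 47]
push(40) -> [40, 6, 47, 40]
push(24) -> [40, 6, 47, 40, 24]
push(41) -> [40, 6, 47, 40, 24, 41]

Final stack: [40, 6, 47, 40, 24, 41]


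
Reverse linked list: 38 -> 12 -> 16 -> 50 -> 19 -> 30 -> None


Step 1: curr=38, set curr.next=prev(None) | reversed so far: 38
Step 2: curr=12, set curr.next=prev(38) | reversed so far: 12 -> 38
Step 3: curr=16, set curr.next=prev(12) | reversed so far: 16 -> 12 -> 38
Step 4: curr=50, set curr.next=prev(16) | reversed so far: 50 -> 16 -> 12 -> 38
Step 5: curr=19, set curr.next=prev(50) | reversed so far: 19 -> 50 -> 16 -> 12 -> 38
Step 6: curr=30, set curr.next=prev(19) | reversed so far: 30 -> 19 -> 50 -> 16 -> 12 -> 38

30 -> 19 -> 50 -> 16 -> 12 -> 38 -> None


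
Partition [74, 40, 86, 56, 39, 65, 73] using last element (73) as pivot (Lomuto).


Pivot: 73
  40 <= 73: swap -> [40, 74, 86, 56, 39, 65, 73]
  56 <= 73: swap -> [40, 56, 86, 74, 39, 65, 73]
  39 <= 73: swap -> [40, 56, 39, 74, 86, 65, 73]
  65 <= 73: swap -> [40, 56, 39, 65, 86, 74, 73]
Place pivot at 4: [40, 56, 39, 65, 73, 74, 86]

Partitioned: [40, 56, 39, 65, 73, 74, 86]


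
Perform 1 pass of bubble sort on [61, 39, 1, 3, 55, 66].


Initial: [61, 39, 1, 3, 55, 66]
Pass 1: [39, 1, 3, 55, 61, 66] (4 swaps)

After 1 pass: [39, 1, 3, 55, 61, 66]


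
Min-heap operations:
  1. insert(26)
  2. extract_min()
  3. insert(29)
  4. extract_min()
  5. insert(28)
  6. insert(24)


insert(26) -> [26]
extract_min()->26, []
insert(29) -> [29]
extract_min()->29, []
insert(28) -> [28]
insert(24) -> [24, 28]

Final heap: [24, 28]
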